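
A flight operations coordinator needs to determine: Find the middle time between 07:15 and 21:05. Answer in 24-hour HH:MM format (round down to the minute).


Start time: 07:15 = 435 minutes from midnight
End time: 21:05 = 1265 minutes from midnight
Sum: 435 + 1265 = 1700
Midpoint: 1700 / 2 = 850 minutes
Convert: 850 / 60 = 14 hours, 10 minutes
Result: 14:10

14:10


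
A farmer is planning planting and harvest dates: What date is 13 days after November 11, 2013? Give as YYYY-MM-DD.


Start: 2013-11-11
Adding 13 days
Days remaining in November: 19
Result: 2013-11-24

2013-11-24


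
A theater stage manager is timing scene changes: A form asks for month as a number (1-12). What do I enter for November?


Calendar month order:
10. October
11. November <--
12. December
November is month number 11

11


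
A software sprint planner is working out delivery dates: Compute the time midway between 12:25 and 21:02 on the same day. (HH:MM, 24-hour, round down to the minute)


Start time: 12:25 = 745 minutes from midnight
End time: 21:02 = 1262 minutes from midnight
Sum: 745 + 1262 = 2007
Midpoint: 2007 / 2 = 1003 minutes
Convert: 1003 / 60 = 16 hours, 43 minutes
Result: 16:43

16:43


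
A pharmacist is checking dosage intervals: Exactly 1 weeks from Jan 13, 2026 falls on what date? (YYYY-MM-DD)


Start: 2026-01-13
Weeks to add: 1
Convert to days: 1 x 7 = 7 days
Add 7 days to 2026-01-13
Result: 2026-01-20

2026-01-20


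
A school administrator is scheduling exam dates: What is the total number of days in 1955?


Year: 1955
Check leap year rules:
Divisible by 4? No
1955 is not a leap year
Days: 365

365


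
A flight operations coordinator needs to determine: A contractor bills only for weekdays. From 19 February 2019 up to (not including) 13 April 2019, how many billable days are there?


Start: 2019-02-19 (Tuesday)
End (exclusive): 2019-04-13 (Saturday)
Total calendar days: 53
Full weeks: 53 // 7 = 7 -> 35 weekdays
Remaining 4 days starting on Tuesday:
  Tue(w), Wed(w), Thu(w), Fri(w) -> 4 weekdays
Total business days: 35 + 4 = 39

39


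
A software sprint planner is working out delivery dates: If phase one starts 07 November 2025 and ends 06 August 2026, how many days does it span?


Start date: 2025-11-07
End date: 2026-08-06
Nov 2025: +24 days
Dec 2025: +31 days
Jan 2026: +31 days
... (7 more months)
Total: 272 days

272


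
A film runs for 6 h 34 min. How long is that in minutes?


Hours: 6
Minutes: 34
Convert hours to minutes: 6 x 60 = 360
Add remaining minutes: 360 + 34 = 394

394


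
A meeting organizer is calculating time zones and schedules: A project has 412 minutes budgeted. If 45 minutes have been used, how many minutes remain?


Total budget: 412 minutes
Time used: 45 minutes
Remaining: 412 - 45 = 367 minutes
Percent used: 10.9%
Percent remaining: 89.1%

367


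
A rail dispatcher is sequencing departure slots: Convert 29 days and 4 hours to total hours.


Days: 29
Extra hours: 4
Hours per day: 24
Days to hours: 29 x 24 = 696
Total: 696 + 4 = 700

700


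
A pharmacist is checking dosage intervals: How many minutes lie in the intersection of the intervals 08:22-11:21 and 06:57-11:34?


Interval A: [502, 681] minutes from midnight
Interval B: [417, 694] minutes from midnight
Overlap start = max(502, 417) = 502
Overlap end = min(681, 694) = 681
Overlap = 681 - 502 = 179 minutes

179


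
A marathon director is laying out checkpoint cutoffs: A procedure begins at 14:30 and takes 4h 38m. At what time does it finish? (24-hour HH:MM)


Start time: 14:30
Adding: 4 hours 38 minutes
Minutes: 30 + 38 = 68
Minute overflow: 68 >= 60, so carry 1 hour, minutes = 8
Hours: 14 + 4 + 1 = 19
Result: 19:08

19:08


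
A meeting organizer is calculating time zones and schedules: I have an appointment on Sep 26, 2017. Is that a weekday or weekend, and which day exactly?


Date: 2017-09-26
January 1, 2017 is a Sunday
Day of year: 269
Offset from Jan 1: 268 days
268 mod 7 = 2
Result: Tuesday

Tuesday


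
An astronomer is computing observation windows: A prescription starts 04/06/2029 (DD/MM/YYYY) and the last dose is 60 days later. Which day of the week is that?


Start: 2029-06-04 (Monday)
Step 1 - find target date: add 60 days
  2029-06-04 + 60 days = 2029-08-03
Step 2 - day of week:
  60 mod 7 = 4
  Monday + 4 days -> Friday
Result: Friday (2029-08-03)

Friday


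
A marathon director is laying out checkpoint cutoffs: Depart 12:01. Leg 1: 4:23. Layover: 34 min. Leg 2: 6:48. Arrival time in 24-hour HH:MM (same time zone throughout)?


Depart: 12:01
Leg 1: +263 min -> 16:24
Layover: +34 min -> 16:58
Leg 2: +408 min -> 23:46
Total travel: 705 minutes = 11h 45m
Arrival: 23:46

23:46


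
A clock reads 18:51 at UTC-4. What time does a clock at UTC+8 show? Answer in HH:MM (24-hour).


Local time: 18:51 at UTC-4 (offset -4h)
Target zone: UTC+8 (offset 8h)
Difference: 8 - (-4) = 12 hours
Calculation: 18 + (12) = 30
Wraparound: (30) mod 24 = 6
Result: 06:51

06:51


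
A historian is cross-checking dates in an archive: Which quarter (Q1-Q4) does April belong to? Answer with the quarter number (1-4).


Month: April (month 4)
Q1: January-March (months 1-3)
Q2: April-June (months 4-6)
Q3: July-September (months 7-9)
Q4: October-December (months 10-12)
Month 4 falls in Q2

2


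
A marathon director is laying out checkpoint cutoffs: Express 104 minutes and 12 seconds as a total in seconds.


Minutes: 104
Seconds: 12
Convert minutes to seconds: 104 x 60 = 6240
Add remaining seconds: 6240 + 12 = 6252

6252


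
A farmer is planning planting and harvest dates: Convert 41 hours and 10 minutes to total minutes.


Hours: 41
Extra minutes: 10
Minutes per hour: 60
Hours to minutes: 41 x 60 = 2460
Total: 2460 + 10 = 2470

2470


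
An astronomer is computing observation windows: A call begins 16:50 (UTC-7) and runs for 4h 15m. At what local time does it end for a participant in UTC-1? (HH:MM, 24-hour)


Start: 16:50 in UTC-7
Step 1 - add duration:
  minutes: 50 + 15 = 65 (carry 1h)
  hours: 16 + 4 + 1 = 21
  end in UTC-7: 21:05
Step 2 - convert UTC-7 -> UTC-1:
  offset difference: -1 - (-7) = 6 hours
  21 + (6) = 27 -> mod 24 = 3
Result: 03:05 in UTC-1

03:05


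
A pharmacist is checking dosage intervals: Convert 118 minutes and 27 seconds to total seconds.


Minutes: 118
Extra seconds: 27
Seconds per minute: 60
Minutes to seconds: 118 x 60 = 7080
Total: 7080 + 27 = 7107

7107


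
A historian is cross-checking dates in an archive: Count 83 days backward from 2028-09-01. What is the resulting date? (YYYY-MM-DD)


Start: 2028-09-01
Subtracting 83 days
Days already passed in September: 1
After going back through September: 82 more days to subtract
August 2028: 31 days, 51 remaining
July 2028: 31 days, 20 remaining
June 2028 has 30 days, need 20
Result: 2028-06-10

2028-06-10


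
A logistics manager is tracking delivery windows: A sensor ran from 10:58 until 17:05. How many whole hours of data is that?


Start: 10:58
End: 17:05
Hour difference: 17 - 10 = 7 hours
Minute difference: 5 - 58 = -53 minutes
Total minutes: 367
Complete hours: 367 / 60 = 6 (remainder 7)

6


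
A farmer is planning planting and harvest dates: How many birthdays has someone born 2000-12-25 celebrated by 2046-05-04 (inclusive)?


Birth: 2000-12-25
Reference: 2046-05-04
Year difference: 2046 - 2000 = 46
Has birthday (12-25) occurred by 05-04? No
Birthday not yet reached this year -> subtract 1
Age in full years: 45

45


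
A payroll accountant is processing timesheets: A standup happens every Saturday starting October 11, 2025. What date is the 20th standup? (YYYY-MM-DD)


First occurrence: 2025-10-11 (occurrence 1)
Each occurrence is 7 days after the previous.
Occurrence 20 is 19 weeks after the first.
19 weeks = 133 days
2025-10-11 + 133 days = 2026-02-21

2026-02-21


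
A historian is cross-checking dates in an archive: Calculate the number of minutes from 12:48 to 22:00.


Start time: 12:48 = 768 minutes from midnight
End time: 22:00 = 1320 minutes from midnight
Difference: 1320 - 768 = 552 minutes
That is 9 hours and 12 minutes

552


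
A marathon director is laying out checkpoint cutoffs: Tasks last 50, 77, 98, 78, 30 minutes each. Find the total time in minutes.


Durations: 50, 77, 98, 78, 30
Running sum: 50
+ 77 = 127
+ 98 = 225
+ 78 = 303
+ 30 = 333
Total duration: 333 minutes
That is 5 hours and 33 minutes

333


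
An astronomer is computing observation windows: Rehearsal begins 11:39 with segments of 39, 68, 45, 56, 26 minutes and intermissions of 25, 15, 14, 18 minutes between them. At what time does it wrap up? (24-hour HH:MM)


Start: 11:39 = 699 min from midnight
  after task 1 (39 min): 12:18
  after break (25 min): 12:43
  after task 2 (68 min): 13:51
  after break (15 min): 14:06
  after task 3 (45 min): 14:51
  after break (14 min): 15:05
  after task 4 (56 min): 16:01
  after break (18 min): 16:19
  after task 5 (26 min): 16:45
Total elapsed: 306 minutes
End time: 16:45

16:45


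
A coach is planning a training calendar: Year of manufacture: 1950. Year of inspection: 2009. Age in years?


Birth year: 1950
Current year: 2009
Age = current year - birth year
Age = 2009 - 1950 = 59

59


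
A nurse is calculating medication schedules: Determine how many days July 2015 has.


Month: July
Year: 2015
July is a 31-day month
Total: 31 days

31


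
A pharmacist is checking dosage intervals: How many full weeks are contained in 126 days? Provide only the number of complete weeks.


Total days: 126
Days per week: 7
Division: 126 / 7 = 18 remainder 0
Complete weeks: 18
Remaining days: 0

18


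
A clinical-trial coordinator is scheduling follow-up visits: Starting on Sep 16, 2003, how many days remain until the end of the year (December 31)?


Start: September 16, 2003
End: December 31, 2003
Days left in September: 14
October: 31
November: 30
December: 31
Sum of remaining months: 92
Total: 14 + 92 = 106

106


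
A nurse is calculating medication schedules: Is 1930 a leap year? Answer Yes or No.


Year: 1930
Divisible by 4? 1930 / 4 = 482.5 -> No
Not divisible by 4, so NOT a leap year

No


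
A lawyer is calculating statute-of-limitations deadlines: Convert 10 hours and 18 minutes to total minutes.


Hours: 10
Minutes: 18
Convert hours to minutes: 10 x 60 = 600
Add remaining minutes: 600 + 18 = 618

618


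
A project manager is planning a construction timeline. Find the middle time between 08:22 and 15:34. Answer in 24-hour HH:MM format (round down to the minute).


Start time: 08:22 = 502 minutes from midnight
End time: 15:34 = 934 minutes from midnight
Sum: 502 + 934 = 1436
Midpoint: 1436 / 2 = 718 minutes
Convert: 718 / 60 = 11 hours, 58 minutes
Result: 11:58

11:58


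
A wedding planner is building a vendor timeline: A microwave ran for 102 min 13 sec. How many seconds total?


Minutes: 102
Extra seconds: 13
Seconds per minute: 60
Minutes to seconds: 102 x 60 = 6120
Total: 6120 + 13 = 6133

6133


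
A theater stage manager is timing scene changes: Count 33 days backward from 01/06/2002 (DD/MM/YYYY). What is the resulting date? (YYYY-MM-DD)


Start: 2002-06-01
Subtracting 33 days
Days already passed in June: 1
After going back through June: 32 more days to subtract
May 2002: 31 days, 1 remaining
April 2002 has 30 days, need 1
Result: 2002-04-29

2002-04-29


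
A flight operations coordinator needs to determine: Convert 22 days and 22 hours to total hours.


Days: 22
Extra hours: 22
Hours per day: 24
Days to hours: 22 x 24 = 528
Total: 528 + 22 = 550

550


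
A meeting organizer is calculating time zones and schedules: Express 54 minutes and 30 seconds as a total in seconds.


Minutes: 54
Seconds: 30
Convert minutes to seconds: 54 x 60 = 3240
Add remaining seconds: 3240 + 30 = 3270

3270


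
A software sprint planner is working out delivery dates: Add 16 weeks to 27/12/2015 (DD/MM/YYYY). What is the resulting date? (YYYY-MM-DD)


Start: 2015-12-27
Weeks to add: 16
Convert to days: 16 x 7 = 112 days
Add 112 days to 2015-12-27
Result: 2016-04-17

2016-04-17


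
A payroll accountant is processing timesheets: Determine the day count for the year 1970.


Year: 1970
Check leap year rules:
Divisible by 4? No
1970 is not a leap year
Days: 365

365


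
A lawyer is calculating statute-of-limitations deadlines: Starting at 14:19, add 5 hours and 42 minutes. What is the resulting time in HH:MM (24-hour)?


Start time: 14:19
Adding: 5 hours 42 minutes
Minutes: 19 + 42 = 61
Minute overflow: 61 >= 60, so carry 1 hour, minutes = 1
Hours: 14 + 5 + 1 = 20
Result: 20:01

20:01


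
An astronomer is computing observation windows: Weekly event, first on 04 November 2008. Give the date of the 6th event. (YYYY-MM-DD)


First occurrence: 2008-11-04 (occurrence 1)
Each occurrence is 7 days after the previous.
Occurrence 6 is 5 weeks after the first.
5 weeks = 35 days
2008-11-04 + 35 days = 2008-12-09

2008-12-09


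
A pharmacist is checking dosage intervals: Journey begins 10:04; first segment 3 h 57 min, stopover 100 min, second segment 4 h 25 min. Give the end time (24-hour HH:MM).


Depart: 10:04
Leg 1: +237 min -> 14:01
Layover: +100 min -> 15:41
Leg 2: +265 min -> 20:06
Total travel: 602 minutes = 10h 2m
Arrival: 20:06

20:06


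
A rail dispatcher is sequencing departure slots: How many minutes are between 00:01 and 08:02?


Start time: 00:01 = 1 minutes from midnight
End time: 08:02 = 482 minutes from midnight
Difference: 482 - 1 = 481 minutes
That is 8 hours and 1 minutes

481


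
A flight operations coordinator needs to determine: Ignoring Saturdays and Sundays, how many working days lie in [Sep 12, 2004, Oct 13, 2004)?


Start: 2004-09-12 (Sunday)
End (exclusive): 2004-10-13 (Wednesday)
Total calendar days: 31
Full weeks: 31 // 7 = 4 -> 20 weekdays
Remaining 3 days starting on Sunday:
  Sun(-), Mon(w), Tue(w) -> 2 weekdays
Total business days: 20 + 2 = 22

22


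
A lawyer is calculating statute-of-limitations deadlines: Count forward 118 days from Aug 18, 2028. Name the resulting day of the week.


Start: 2028-08-18 (Friday)
Step 1 - find target date: add 118 days
  2028-08-18 + 118 days = 2028-12-14
Step 2 - day of week:
  118 mod 7 = 6
  Friday + 6 days -> Thursday
Result: Thursday (2028-12-14)

Thursday


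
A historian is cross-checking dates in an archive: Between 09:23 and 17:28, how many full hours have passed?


Start: 09:23
End: 17:28
Hour difference: 17 - 9 = 8 hours
Minute difference: 28 - 23 = 5 minutes
Total minutes: 485
Complete hours: 485 / 60 = 8 (remainder 5)

8


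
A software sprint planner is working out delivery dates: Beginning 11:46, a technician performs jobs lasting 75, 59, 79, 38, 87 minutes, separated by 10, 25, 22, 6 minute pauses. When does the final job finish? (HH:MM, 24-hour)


Start: 11:46 = 706 min from midnight
  after task 1 (75 min): 13:01
  after break (10 min): 13:11
  after task 2 (59 min): 14:10
  after break (25 min): 14:35
  after task 3 (79 min): 15:54
  after break (22 min): 16:16
  after task 4 (38 min): 16:54
  after break (6 min): 17:00
  after task 5 (87 min): 18:27
Total elapsed: 401 minutes
End time: 18:27

18:27


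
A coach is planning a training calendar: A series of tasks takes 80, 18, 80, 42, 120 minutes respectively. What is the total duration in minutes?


Durations: 80, 18, 80, 42, 120
Running sum: 80
+ 18 = 98
+ 80 = 178
+ 42 = 220
+ 120 = 340
Total duration: 340 minutes
That is 5 hours and 40 minutes

340


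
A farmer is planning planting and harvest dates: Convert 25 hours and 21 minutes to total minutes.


Hours: 25
Extra minutes: 21
Minutes per hour: 60
Hours to minutes: 25 x 60 = 1500
Total: 1500 + 21 = 1521

1521


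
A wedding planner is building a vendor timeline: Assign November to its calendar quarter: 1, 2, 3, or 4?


Month: November (month 11)
Q1: January-March (months 1-3)
Q2: April-June (months 4-6)
Q3: July-September (months 7-9)
Q4: October-December (months 10-12)
Month 11 falls in Q4

4


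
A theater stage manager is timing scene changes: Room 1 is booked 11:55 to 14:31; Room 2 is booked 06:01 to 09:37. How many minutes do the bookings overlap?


Interval A: [715, 871] minutes from midnight
Interval B: [361, 577] minutes from midnight
Overlap start = max(715, 361) = 715
Overlap end = min(871, 577) = 577
End <= start, so the intervals do not overlap: 0 minutes

0


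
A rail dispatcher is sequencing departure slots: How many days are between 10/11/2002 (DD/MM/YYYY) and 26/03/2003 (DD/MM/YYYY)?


Start date: 2002-11-10
End date: 2003-03-26
Nov 2002: +21 days
Dec 2002: +31 days
Jan 2003: +31 days
Feb 2003: +28 days
Mar 2003: +25 days
Total: 136 days

136


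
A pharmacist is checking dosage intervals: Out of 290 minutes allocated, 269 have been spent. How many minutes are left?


Total budget: 290 minutes
Time used: 269 minutes
Remaining: 290 - 269 = 21 minutes
Percent used: 92.8%
Percent remaining: 7.2%

21


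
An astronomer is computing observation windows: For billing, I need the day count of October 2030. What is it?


Month: October
Year: 2030
October is a 31-day month
Total: 31 days

31


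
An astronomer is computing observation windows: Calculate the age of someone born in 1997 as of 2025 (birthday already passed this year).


Birth year: 1997
Current year: 2025
Age = current year - birth year
Age = 2025 - 1997 = 28

28


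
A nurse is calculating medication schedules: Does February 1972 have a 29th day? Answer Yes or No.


Year: 1972
Divisible by 4? 1972 / 4 = 493.0 -> Yes
Divisible by 100? 1972 / 100 = 19.72 -> No
Divisible by 4 but not 100, so it IS a leap year

Yes


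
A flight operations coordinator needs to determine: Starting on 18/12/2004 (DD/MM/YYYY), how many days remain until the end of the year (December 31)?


Start: December 18, 2004
End: December 31, 2004
Days left in December: 13
Total: 13 days

13


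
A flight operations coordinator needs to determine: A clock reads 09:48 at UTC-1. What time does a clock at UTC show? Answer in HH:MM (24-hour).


Local time: 09:48 at UTC-1 (offset -1h)
Target zone: UTC (offset 0h)
Difference: 0 - (-1) = 1 hours
Calculation: 9 + (1) = 10
Result: 10:48

10:48


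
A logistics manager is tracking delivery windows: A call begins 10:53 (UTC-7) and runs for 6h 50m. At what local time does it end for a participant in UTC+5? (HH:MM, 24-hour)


Start: 10:53 in UTC-7
Step 1 - add duration:
  minutes: 53 + 50 = 103 (carry 1h)
  hours: 10 + 6 + 1 = 17
  end in UTC-7: 17:43
Step 2 - convert UTC-7 -> UTC+5:
  offset difference: 5 - (-7) = 12 hours
  17 + (12) = 29 -> mod 24 = 5
Result: 05:43 in UTC+5

05:43


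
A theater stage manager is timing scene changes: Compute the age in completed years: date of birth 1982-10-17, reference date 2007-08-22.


Birth: 1982-10-17
Reference: 2007-08-22
Year difference: 2007 - 1982 = 25
Has birthday (10-17) occurred by 08-22? No
Birthday not yet reached this year -> subtract 1
Age in full years: 24

24


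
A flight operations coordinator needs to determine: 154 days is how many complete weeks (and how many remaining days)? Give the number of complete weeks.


Total days: 154
Days per week: 7
Division: 154 / 7 = 22 remainder 0
Complete weeks: 22
Remaining days: 0

22


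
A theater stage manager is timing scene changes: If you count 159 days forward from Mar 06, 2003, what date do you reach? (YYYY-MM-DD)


Start: 2003-03-06
Adding 159 days
Days remaining in March: 25
After March: 134 days still to add
April 2003: 30 days, 104 remaining
May 2003: 31 days, 73 remaining
June 2003: 30 days, 43 remaining
July 2003: 31 days, 12 remaining
Result: 2003-08-12

2003-08-12


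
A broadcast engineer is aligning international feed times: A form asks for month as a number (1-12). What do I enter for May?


Calendar month order:
4. April
5. May <--
6. June
May is month number 5

5


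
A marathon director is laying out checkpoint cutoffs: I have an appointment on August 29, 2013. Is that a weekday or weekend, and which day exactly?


Date: 2013-08-29
January 1, 2013 is a Tuesday
Day of year: 241
Offset from Jan 1: 240 days
240 mod 7 = 2
Result: Thursday

Thursday


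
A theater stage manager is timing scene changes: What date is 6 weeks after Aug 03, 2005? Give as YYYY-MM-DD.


Start: 2005-08-03
Weeks to add: 6
Convert to days: 6 x 7 = 42 days
Add 42 days to 2005-08-03
Result: 2005-09-14

2005-09-14


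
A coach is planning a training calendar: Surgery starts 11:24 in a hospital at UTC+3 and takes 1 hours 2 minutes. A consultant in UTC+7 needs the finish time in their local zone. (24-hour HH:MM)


Start: 11:24 in UTC+3
Step 1 - add duration:
  minutes: 24 + 2 = 26
  hours: 11 + 1 + 0 = 12
  end in UTC+3: 12:26
Step 2 - convert UTC+3 -> UTC+7:
  offset difference: 7 - (3) = 4 hours
  12 + (4) = 16 -> mod 24 = 16
Result: 16:26 in UTC+7

16:26


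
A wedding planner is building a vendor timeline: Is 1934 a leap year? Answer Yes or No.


Year: 1934
Divisible by 4? 1934 / 4 = 483.5 -> No
Not divisible by 4, so NOT a leap year

No


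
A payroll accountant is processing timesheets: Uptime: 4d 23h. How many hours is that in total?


Days: 4
Extra hours: 23
Hours per day: 24
Days to hours: 4 x 24 = 96
Total: 96 + 23 = 119

119


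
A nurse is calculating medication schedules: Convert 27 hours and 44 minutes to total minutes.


Hours: 27
Minutes: 44
Convert hours to minutes: 27 x 60 = 1620
Add remaining minutes: 1620 + 44 = 1664

1664


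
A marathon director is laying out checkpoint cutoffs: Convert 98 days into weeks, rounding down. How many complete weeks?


Total days: 98
Days per week: 7
Division: 98 / 7 = 14 remainder 0
Complete weeks: 14
Remaining days: 0

14


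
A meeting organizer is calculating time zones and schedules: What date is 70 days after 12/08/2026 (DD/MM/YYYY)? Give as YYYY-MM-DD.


Start: 2026-08-12
Adding 70 days
Days remaining in August: 19
After August: 51 days still to add
September 2026: 30 days, 21 remaining
October 2026 has 31 days, need 21
Result: 2026-10-21

2026-10-21


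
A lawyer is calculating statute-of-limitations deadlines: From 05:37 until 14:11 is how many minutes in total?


Start time: 05:37 = 337 minutes from midnight
End time: 14:11 = 851 minutes from midnight
Difference: 851 - 337 = 514 minutes
That is 8 hours and 34 minutes

514


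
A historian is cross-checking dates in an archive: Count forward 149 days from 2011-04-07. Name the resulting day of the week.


Start: 2011-04-07 (Thursday)
Step 1 - find target date: add 149 days
  2011-04-07 + 149 days = 2011-09-03
Step 2 - day of week:
  149 mod 7 = 2
  Thursday + 2 days -> Saturday
Result: Saturday (2011-09-03)

Saturday


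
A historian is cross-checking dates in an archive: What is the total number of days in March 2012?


Month: March
Year: 2012
March is a 31-day month
Total: 31 days

31


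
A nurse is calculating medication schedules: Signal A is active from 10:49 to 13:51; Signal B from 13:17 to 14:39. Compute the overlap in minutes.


Interval A: [649, 831] minutes from midnight
Interval B: [797, 879] minutes from midnight
Overlap start = max(649, 797) = 797
Overlap end = min(831, 879) = 831
Overlap = 831 - 797 = 34 minutes

34


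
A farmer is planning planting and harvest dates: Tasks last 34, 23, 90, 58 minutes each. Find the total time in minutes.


Durations: 34, 23, 90, 58
Running sum: 34
+ 23 = 57
+ 90 = 147
+ 58 = 205
Total duration: 205 minutes
That is 3 hours and 25 minutes

205


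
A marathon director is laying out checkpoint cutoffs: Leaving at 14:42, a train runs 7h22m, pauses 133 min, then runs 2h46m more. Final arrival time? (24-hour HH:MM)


Depart: 14:42
Leg 1: +442 min -> 22:04
Layover: +133 min -> 00:17
Leg 2: +166 min -> 03:03
Total travel: 741 minutes = 12h 21m
Arrival: 03:03

03:03


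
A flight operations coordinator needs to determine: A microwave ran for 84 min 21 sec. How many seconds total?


Minutes: 84
Extra seconds: 21
Seconds per minute: 60
Minutes to seconds: 84 x 60 = 5040
Total: 5040 + 21 = 5061

5061


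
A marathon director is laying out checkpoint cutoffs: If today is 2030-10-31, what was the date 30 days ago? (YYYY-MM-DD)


Start: 2030-10-31
Subtracting 30 days
Days already passed in October: 31
Result: 2030-10-01

2030-10-01


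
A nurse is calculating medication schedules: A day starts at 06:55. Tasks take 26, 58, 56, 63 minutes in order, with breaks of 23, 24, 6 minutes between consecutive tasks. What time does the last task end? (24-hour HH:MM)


Start: 06:55 = 415 min from midnight
  after task 1 (26 min): 07:21
  after break (23 min): 07:44
  after task 2 (58 min): 08:42
  after break (24 min): 09:06
  after task 3 (56 min): 10:02
  after break (6 min): 10:08
  after task 4 (63 min): 11:11
Total elapsed: 256 minutes
End time: 11:11

11:11


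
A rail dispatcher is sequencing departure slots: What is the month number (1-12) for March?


Calendar month order:
2. February
3. March <--
4. April
March is month number 3

3


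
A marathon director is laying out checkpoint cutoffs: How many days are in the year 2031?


Year: 2031
Check leap year rules:
Divisible by 4? No
2031 is not a leap year
Days: 365

365


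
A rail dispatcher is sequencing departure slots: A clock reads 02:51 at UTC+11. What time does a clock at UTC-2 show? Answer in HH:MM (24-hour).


Local time: 02:51 at UTC+11 (offset 11h)
Target zone: UTC-2 (offset -2h)
Difference: -2 - (11) = -13 hours
Calculation: 2 + (-13) = -11
Wraparound: (-11) mod 24 = 13
Result: 13:51

13:51


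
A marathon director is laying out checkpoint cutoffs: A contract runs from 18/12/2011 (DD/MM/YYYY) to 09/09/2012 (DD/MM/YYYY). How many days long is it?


Start date: 2011-12-18
End date: 2012-09-09
Dec 2011: +14 days
Jan 2012: +31 days
Feb 2012: +29 days
... (7 more months)
Total: 266 days

266


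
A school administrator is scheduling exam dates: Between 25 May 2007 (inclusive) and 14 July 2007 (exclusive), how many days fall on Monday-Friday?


Start: 2007-05-25 (Friday)
End (exclusive): 2007-07-14 (Saturday)
Total calendar days: 50
Full weeks: 50 // 7 = 7 -> 35 weekdays
Remaining 1 days starting on Friday:
  Fri(w) -> 1 weekdays
Total business days: 35 + 1 = 36

36


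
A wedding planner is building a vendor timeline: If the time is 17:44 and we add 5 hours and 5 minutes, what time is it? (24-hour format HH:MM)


Start time: 17:44
Adding: 5 hours 5 minutes
Minutes: 44 + 5 = 49
Hours: 17 + 5 + 0 = 22
Result: 22:49

22:49


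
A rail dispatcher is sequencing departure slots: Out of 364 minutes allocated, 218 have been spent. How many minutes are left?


Total budget: 364 minutes
Time used: 218 minutes
Remaining: 364 - 218 = 146 minutes
Percent used: 59.9%
Percent remaining: 40.1%

146


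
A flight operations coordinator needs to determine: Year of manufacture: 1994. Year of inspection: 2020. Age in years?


Birth year: 1994
Current year: 2020
Age = current year - birth year
Age = 2020 - 1994 = 26

26


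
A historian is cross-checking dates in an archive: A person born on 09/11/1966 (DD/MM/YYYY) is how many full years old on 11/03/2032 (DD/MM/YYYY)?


Birth: 1966-11-09
Reference: 2032-03-11
Year difference: 2032 - 1966 = 66
Has birthday (11-09) occurred by 03-11? No
Birthday not yet reached this year -> subtract 1
Age in full years: 65

65


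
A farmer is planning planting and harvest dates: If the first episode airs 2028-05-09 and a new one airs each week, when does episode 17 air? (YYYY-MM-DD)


First occurrence: 2028-05-09 (occurrence 1)
Each occurrence is 7 days after the previous.
Occurrence 17 is 16 weeks after the first.
16 weeks = 112 days
2028-05-09 + 112 days = 2028-08-29

2028-08-29


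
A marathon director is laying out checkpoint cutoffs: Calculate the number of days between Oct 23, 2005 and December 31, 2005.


Start: October 23, 2005
End: December 31, 2005
Days left in October: 8
November: 30
December: 31
Sum of remaining months: 61
Total: 8 + 61 = 69

69


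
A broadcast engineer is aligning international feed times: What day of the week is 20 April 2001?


Date: 2001-04-20
January 1, 2001 is a Monday
Day of year: 110
Offset from Jan 1: 109 days
109 mod 7 = 4
Result: Friday

Friday


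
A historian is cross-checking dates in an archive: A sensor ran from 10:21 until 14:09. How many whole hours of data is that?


Start: 10:21
End: 14:09
Hour difference: 14 - 10 = 4 hours
Minute difference: 9 - 21 = -12 minutes
Total minutes: 228
Complete hours: 228 / 60 = 3 (remainder 48)

3


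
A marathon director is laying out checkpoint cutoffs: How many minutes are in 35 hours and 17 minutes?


Hours: 35
Extra minutes: 17
Minutes per hour: 60
Hours to minutes: 35 x 60 = 2100
Total: 2100 + 17 = 2117

2117


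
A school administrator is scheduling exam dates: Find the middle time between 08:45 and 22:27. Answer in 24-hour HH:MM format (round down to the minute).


Start time: 08:45 = 525 minutes from midnight
End time: 22:27 = 1347 minutes from midnight
Sum: 525 + 1347 = 1872
Midpoint: 1872 / 2 = 936 minutes
Convert: 936 / 60 = 15 hours, 36 minutes
Result: 15:36

15:36


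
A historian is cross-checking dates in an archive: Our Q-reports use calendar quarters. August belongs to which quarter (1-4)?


Month: August (month 8)
Q1: January-March (months 1-3)
Q2: April-June (months 4-6)
Q3: July-September (months 7-9)
Q4: October-December (months 10-12)
Month 8 falls in Q3

3


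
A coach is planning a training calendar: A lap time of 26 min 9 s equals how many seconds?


Minutes: 26
Seconds: 9
Convert minutes to seconds: 26 x 60 = 1560
Add remaining seconds: 1560 + 9 = 1569

1569


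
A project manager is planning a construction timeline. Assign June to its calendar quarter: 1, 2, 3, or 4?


Month: June (month 6)
Q1: January-March (months 1-3)
Q2: April-June (months 4-6)
Q3: July-September (months 7-9)
Q4: October-December (months 10-12)
Month 6 falls in Q2

2


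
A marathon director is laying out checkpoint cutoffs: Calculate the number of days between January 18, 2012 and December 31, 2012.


Start: January 18, 2012
End: December 31, 2012
Days left in January: 13
February: 29
March: 31
April: 30
May: 31
... plus remaining months
Sum of remaining months: 335
Total: 13 + 335 = 348

348


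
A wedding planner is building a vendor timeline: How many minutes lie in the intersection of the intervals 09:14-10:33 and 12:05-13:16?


Interval A: [554, 633] minutes from midnight
Interval B: [725, 796] minutes from midnight
Overlap start = max(554, 725) = 725
Overlap end = min(633, 796) = 633
End <= start, so the intervals do not overlap: 0 minutes

0


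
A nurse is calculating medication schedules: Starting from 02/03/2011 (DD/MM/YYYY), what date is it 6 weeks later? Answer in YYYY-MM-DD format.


Start: 2011-03-02
Weeks to add: 6
Convert to days: 6 x 7 = 42 days
Add 42 days to 2011-03-02
Result: 2011-04-13

2011-04-13


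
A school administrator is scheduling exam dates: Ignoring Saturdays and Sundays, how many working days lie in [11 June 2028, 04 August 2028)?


Start: 2028-06-11 (Sunday)
End (exclusive): 2028-08-04 (Friday)
Total calendar days: 54
Full weeks: 54 // 7 = 7 -> 35 weekdays
Remaining 5 days starting on Sunday:
  Sun(-), Mon(w), Tue(w), Wed(w), Thu(w) -> 4 weekdays
Total business days: 35 + 4 = 39

39


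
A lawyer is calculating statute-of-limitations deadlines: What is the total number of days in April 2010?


Month: April
Year: 2010
April is a 30-day month
Total: 30 days

30


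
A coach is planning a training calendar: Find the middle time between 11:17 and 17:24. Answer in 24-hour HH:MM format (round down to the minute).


Start time: 11:17 = 677 minutes from midnight
End time: 17:24 = 1044 minutes from midnight
Sum: 677 + 1044 = 1721
Midpoint: 1721 / 2 = 860 minutes
Convert: 860 / 60 = 14 hours, 20 minutes
Result: 14:20

14:20


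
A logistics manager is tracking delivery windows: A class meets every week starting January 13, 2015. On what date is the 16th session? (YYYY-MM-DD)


First occurrence: 2015-01-13 (occurrence 1)
Each occurrence is 7 days after the previous.
Occurrence 16 is 15 weeks after the first.
15 weeks = 105 days
2015-01-13 + 105 days = 2015-04-28

2015-04-28


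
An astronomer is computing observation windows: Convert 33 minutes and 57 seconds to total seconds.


Minutes: 33
Extra seconds: 57
Seconds per minute: 60
Minutes to seconds: 33 x 60 = 1980
Total: 1980 + 57 = 2037

2037


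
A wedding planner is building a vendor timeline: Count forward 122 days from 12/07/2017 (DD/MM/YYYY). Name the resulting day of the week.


Start: 2017-07-12 (Wednesday)
Step 1 - find target date: add 122 days
  2017-07-12 + 122 days = 2017-11-11
Step 2 - day of week:
  122 mod 7 = 3
  Wednesday + 3 days -> Saturday
Result: Saturday (2017-11-11)

Saturday


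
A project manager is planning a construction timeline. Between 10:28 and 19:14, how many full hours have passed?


Start: 10:28
End: 19:14
Hour difference: 19 - 10 = 9 hours
Minute difference: 14 - 28 = -14 minutes
Total minutes: 526
Complete hours: 526 / 60 = 8 (remainder 46)

8


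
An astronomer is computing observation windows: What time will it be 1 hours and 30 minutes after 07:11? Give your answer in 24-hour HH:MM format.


Start time: 07:11
Adding: 1 hours 30 minutes
Minutes: 11 + 30 = 41
Hours: 7 + 1 + 0 = 8
Result: 08:41

08:41


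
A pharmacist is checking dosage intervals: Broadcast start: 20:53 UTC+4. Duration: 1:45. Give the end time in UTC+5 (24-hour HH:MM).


Start: 20:53 in UTC+4
Step 1 - add duration:
  minutes: 53 + 45 = 98 (carry 1h)
  hours: 20 + 1 + 1 = 22
  end in UTC+4: 22:38
Step 2 - convert UTC+4 -> UTC+5:
  offset difference: 5 - (4) = 1 hours
  22 + (1) = 23 -> mod 24 = 23
Result: 23:38 in UTC+5

23:38


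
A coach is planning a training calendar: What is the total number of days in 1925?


Year: 1925
Check leap year rules:
Divisible by 4? No
1925 is not a leap year
Days: 365

365


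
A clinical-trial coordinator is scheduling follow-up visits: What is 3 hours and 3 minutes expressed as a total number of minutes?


Hours: 3
Minutes: 3
Convert hours to minutes: 3 x 60 = 180
Add remaining minutes: 180 + 3 = 183

183


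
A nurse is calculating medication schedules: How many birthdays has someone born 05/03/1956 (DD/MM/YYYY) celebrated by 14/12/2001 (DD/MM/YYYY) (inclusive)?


Birth: 1956-03-05
Reference: 2001-12-14
Year difference: 2001 - 1956 = 45
Has birthday (03-05) occurred by 12-14? Yes
Age in full years: 45

45


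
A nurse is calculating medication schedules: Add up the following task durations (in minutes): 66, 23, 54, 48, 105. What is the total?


Durations: 66, 23, 54, 48, 105
Running sum: 66
+ 23 = 89
+ 54 = 143
+ 48 = 191
+ 105 = 296
Total duration: 296 minutes
That is 4 hours and 56 minutes

296


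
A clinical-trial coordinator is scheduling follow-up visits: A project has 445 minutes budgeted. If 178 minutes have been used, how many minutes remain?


Total budget: 445 minutes
Time used: 178 minutes
Remaining: 445 - 178 = 267 minutes
Percent used: 40.0%
Percent remaining: 60.0%

267


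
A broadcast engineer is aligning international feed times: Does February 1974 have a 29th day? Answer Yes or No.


Year: 1974
Divisible by 4? 1974 / 4 = 493.5 -> No
Not divisible by 4, so NOT a leap year

No


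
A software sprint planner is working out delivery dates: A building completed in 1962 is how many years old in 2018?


Birth year: 1962
Current year: 2018
Age = current year - birth year
Age = 2018 - 1962 = 56

56


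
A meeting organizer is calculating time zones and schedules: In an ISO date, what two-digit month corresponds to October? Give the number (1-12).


Calendar month order:
9. September
10. October <--
11. November
October is month number 10

10


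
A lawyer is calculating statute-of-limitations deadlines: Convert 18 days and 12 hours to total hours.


Days: 18
Extra hours: 12
Hours per day: 24
Days to hours: 18 x 24 = 432
Total: 432 + 12 = 444

444


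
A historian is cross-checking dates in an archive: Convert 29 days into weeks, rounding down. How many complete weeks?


Total days: 29
Days per week: 7
Division: 29 / 7 = 4 remainder 1
Complete weeks: 4
Remaining days: 1

4


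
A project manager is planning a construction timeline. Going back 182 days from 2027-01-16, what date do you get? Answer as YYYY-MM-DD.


Start: 2027-01-16
Subtracting 182 days
Days already passed in January: 16
After going back through January: 166 more days to subtract
December 2026: 31 days, 135 remaining
November 2026: 30 days, 105 remaining
October 2026: 31 days, 74 remaining
September 2026: 30 days, 44 remaining
Result: 2026-07-18

2026-07-18


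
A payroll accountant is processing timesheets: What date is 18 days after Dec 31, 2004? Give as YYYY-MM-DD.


Start: 2004-12-31
Adding 18 days
Days remaining in December: 0
After December: 18 days still to add
January 2005 has 31 days, need 18
Result: 2005-01-18

2005-01-18


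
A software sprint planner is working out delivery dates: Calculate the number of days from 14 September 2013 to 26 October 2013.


Start date: 2013-09-14
End date: 2013-10-26
Sep 2013: +17 days
Oct 2013: +25 days
Total: 42 days

42


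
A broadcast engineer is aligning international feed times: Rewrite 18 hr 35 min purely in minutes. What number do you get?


Hours: 18
Extra minutes: 35
Minutes per hour: 60
Hours to minutes: 18 x 60 = 1080
Total: 1080 + 35 = 1115

1115


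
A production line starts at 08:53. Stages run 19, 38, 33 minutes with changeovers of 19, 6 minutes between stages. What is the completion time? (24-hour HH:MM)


Start: 08:53 = 533 min from midnight
  after task 1 (19 min): 09:12
  after break (19 min): 09:31
  after task 2 (38 min): 10:09
  after break (6 min): 10:15
  after task 3 (33 min): 10:48
Total elapsed: 115 minutes
End time: 10:48

10:48


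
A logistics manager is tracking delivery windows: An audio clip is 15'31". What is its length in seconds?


Minutes: 15
Seconds: 31
Convert minutes to seconds: 15 x 60 = 900
Add remaining seconds: 900 + 31 = 931

931


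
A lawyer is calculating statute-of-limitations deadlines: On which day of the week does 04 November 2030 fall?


Date: 2030-11-04
January 1, 2030 is a Tuesday
Day of year: 308
Offset from Jan 1: 307 days
307 mod 7 = 6
Result: Monday

Monday


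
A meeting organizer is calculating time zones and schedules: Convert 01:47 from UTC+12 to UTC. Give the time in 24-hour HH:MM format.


Local time: 01:47 at UTC+12 (offset 12h)
Target zone: UTC (offset 0h)
Difference: 0 - (12) = -12 hours
Calculation: 1 + (-12) = -11
Wraparound: (-11) mod 24 = 13
Result: 13:47

13:47


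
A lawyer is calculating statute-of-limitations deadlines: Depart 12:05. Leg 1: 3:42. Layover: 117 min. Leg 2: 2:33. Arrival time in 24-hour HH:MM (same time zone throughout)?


Depart: 12:05
Leg 1: +222 min -> 15:47
Layover: +117 min -> 17:44
Leg 2: +153 min -> 20:17
Total travel: 492 minutes = 8h 12m
Arrival: 20:17

20:17


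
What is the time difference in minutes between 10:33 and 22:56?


Start time: 10:33 = 633 minutes from midnight
End time: 22:56 = 1376 minutes from midnight
Difference: 1376 - 633 = 743 minutes
That is 12 hours and 23 minutes

743


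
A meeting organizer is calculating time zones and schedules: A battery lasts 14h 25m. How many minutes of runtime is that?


Hours: 14
Extra minutes: 25
Minutes per hour: 60
Hours to minutes: 14 x 60 = 840
Total: 840 + 25 = 865

865


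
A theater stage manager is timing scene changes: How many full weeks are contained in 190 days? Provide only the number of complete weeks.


Total days: 190
Days per week: 7
Division: 190 / 7 = 27 remainder 1
Complete weeks: 27
Remaining days: 1

27
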